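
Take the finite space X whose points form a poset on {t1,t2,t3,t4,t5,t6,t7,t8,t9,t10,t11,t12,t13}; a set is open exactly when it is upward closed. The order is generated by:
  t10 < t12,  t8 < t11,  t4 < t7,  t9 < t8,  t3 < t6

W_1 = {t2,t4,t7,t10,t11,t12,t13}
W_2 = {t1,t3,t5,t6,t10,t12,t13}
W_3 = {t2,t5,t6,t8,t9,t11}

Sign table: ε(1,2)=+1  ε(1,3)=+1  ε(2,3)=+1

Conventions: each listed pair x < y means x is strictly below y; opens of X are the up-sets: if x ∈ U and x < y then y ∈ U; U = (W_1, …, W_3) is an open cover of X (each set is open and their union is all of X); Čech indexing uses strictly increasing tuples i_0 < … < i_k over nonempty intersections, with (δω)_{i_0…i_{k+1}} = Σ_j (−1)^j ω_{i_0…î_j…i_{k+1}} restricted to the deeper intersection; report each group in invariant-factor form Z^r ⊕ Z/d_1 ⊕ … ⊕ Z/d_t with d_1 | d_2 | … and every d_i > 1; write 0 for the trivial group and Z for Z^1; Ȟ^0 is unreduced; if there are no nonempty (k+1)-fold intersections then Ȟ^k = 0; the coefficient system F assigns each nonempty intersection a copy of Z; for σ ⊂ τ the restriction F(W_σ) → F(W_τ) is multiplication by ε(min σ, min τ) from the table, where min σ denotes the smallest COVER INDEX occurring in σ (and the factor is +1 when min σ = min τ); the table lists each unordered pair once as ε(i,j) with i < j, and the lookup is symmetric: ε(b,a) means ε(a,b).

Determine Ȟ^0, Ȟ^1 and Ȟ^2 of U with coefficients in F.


Ȟ^0 = Z,  Ȟ^1 = Z,  Ȟ^2 = 0

intersection data:
  W12={t10,t12,t13} W13={t2,t11} W23={t5,t6}
C dims 3,3; δ0: rk 2, SNF 1^2
Ȟ^0 = (3 − 2) − 0 = 1, so Ȟ^0 ≅ Z
Ȟ^1 = (3 − 0) − 2 = 1, so Ȟ^1 ≅ Z
Ȟ^2 = (0 − 0) − 0 = 0, so Ȟ^2 ≅ 0


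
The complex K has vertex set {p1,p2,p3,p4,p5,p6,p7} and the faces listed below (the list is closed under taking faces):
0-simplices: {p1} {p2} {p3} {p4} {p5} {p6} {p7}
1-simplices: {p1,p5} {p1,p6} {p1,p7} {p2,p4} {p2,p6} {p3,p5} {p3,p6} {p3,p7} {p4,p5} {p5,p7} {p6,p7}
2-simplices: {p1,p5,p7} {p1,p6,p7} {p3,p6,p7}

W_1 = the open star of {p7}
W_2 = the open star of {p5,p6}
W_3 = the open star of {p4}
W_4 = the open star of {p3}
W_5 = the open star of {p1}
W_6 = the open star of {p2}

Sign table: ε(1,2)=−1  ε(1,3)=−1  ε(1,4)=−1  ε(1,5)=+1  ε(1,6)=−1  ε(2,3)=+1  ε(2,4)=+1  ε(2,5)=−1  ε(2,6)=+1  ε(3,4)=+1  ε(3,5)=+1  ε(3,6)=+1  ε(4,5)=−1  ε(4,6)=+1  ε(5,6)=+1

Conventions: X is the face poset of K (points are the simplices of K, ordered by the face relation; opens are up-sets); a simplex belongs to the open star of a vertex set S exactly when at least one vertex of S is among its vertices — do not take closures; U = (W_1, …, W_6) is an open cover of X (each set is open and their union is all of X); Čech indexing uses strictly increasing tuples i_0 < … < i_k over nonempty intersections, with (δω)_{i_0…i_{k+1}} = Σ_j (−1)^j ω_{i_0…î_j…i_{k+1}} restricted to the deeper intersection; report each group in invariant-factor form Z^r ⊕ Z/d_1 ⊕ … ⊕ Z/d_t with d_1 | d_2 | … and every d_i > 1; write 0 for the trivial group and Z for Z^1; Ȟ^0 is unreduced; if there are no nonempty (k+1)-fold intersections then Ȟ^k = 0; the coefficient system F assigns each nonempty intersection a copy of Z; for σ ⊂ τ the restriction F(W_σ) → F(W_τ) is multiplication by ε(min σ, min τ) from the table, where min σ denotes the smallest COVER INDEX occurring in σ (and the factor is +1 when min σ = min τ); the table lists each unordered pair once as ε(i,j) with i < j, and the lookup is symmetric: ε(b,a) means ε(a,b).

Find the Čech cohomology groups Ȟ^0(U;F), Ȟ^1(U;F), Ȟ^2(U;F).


Ȟ^0 ≅ Z, Ȟ^1 ≅ Z and Ȟ^2 ≅ 0

nerve simplices:
  W1={{p7},{p1,p7},{p3,p7},{p5,p7},{p6,p7},{p1,p5,p7},{p1,p6,p7},{p3,p6,p7}} W2={{p5},{p6},{p1,p5},{p1,p6},{p2,p6},{p3,p5},{p3,p6},{p4,p5},{p5,p7},{p6,p7},{p1,p5,p7},{p1,p6,p7},{p3,p6,p7}} W3={{p4},{p2,p4},{p4,p5}} W4={{p3},{p3,p5},{p3,p6},{p3,p7},{p3,p6,p7}} W5={{p1},{p1,p5},{p1,p6},{p1,p7},{p1,p5,p7},{p1,p6,p7}} W6={{p2},{p2,p4},{p2,p6}}
  W12={{p5,p7},{p6,p7},{p1,p5,p7},{p1,p6,p7},{p3,p6,p7}} W14={{p3,p7},{p3,p6,p7}} W15={{p1,p7},{p1,p5,p7},{p1,p6,p7}} W23={{p4,p5}} W24={{p3,p5},{p3,p6},{p3,p6,p7}} W25={{p1,p5},{p1,p6},{p1,p5,p7},{p1,p6,p7}} W26={{p2,p6}} W36={{p2,p4}}
  W124={{p3,p6,p7}} W125={{p1,p5,p7},{p1,p6,p7}}
C dims 6,8,2; δ0: rk 5, SNF 1^5; δ1: rk 2, SNF 1^2
degree 0: 6−5−0 = 1 → Ȟ^0 ≅ Z
degree 1: 8−2−5 = 1 → Ȟ^1 ≅ Z
degree 2: 2−0−2 = 0 → Ȟ^2 ≅ 0


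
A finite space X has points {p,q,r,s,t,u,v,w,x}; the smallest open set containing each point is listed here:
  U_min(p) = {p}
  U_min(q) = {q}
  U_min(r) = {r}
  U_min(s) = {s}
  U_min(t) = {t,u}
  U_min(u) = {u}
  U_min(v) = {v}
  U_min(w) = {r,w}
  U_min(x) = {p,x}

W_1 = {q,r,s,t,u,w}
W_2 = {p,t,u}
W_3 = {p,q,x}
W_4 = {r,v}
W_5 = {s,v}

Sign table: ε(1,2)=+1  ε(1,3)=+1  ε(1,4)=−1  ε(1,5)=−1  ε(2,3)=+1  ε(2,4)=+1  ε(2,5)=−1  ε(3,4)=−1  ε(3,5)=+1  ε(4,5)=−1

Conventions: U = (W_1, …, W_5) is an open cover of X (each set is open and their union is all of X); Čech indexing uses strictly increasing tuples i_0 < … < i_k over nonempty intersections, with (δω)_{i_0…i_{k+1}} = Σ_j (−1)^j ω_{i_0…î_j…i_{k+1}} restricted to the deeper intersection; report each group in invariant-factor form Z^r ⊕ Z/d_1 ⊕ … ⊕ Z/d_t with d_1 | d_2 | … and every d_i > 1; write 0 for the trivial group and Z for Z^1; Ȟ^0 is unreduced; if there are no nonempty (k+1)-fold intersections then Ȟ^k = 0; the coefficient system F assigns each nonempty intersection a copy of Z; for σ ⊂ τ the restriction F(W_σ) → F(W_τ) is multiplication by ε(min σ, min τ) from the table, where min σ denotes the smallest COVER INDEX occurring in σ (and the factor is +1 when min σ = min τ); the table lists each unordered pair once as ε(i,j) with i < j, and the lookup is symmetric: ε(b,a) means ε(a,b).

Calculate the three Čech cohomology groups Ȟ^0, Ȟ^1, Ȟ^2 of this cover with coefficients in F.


Ȟ^0 = 0,  Ȟ^1 = Z ⊕ Z/2,  Ȟ^2 = 0

nonempty intersections:
  W12={t,u} W13={q} W14={r} W15={s} W23={p} W45={v}
C dims 5,6; δ0: rk 5, SNF 1^4·2
Ȟ^0: (5−5)−0=0 ⇒ 0
Ȟ^1: (6−0)−5=1 plus torsion [2] ⇒ Z ⊕ Z/2
Ȟ^2: (0−0)−0=0 ⇒ 0


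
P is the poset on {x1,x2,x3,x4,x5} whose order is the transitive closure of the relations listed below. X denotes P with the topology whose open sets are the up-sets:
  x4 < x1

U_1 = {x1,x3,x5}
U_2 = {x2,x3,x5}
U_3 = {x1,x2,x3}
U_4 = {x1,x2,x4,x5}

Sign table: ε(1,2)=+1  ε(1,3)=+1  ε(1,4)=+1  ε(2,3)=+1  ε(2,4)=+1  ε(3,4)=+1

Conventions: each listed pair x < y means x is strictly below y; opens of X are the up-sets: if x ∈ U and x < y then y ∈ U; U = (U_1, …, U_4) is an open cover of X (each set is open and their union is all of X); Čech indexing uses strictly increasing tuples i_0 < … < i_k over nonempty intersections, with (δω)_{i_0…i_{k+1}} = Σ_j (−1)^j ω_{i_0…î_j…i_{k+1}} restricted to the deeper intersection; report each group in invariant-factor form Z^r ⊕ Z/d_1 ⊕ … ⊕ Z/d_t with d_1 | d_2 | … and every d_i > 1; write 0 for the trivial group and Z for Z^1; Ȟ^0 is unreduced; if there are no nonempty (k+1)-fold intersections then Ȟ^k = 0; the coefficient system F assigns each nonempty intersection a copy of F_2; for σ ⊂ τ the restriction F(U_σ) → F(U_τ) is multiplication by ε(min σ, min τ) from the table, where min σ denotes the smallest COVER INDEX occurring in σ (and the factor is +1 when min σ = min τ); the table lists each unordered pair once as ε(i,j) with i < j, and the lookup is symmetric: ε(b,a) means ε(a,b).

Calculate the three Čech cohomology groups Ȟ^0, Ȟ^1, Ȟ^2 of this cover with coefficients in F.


nonempty intersections:
  U12={x3,x5} U13={x1,x3} U14={x1,x5} U23={x2,x3} U24={x2,x5} U34={x1,x2}
  U123={x3} U124={x5} U134={x1} U234={x2}
C dims 4,6,4; δ0: rk_F2 3; δ1: rk_F2 3
Ȟ^0: (4−3)−0=1 ⇒ Z/2
Ȟ^1: (6−3)−3=0 ⇒ 0
Ȟ^2: (4−0)−3=1 ⇒ Z/2

Ȟ^0(U;F) ≅ Z/2, Ȟ^1(U;F) ≅ 0, Ȟ^2(U;F) ≅ Z/2


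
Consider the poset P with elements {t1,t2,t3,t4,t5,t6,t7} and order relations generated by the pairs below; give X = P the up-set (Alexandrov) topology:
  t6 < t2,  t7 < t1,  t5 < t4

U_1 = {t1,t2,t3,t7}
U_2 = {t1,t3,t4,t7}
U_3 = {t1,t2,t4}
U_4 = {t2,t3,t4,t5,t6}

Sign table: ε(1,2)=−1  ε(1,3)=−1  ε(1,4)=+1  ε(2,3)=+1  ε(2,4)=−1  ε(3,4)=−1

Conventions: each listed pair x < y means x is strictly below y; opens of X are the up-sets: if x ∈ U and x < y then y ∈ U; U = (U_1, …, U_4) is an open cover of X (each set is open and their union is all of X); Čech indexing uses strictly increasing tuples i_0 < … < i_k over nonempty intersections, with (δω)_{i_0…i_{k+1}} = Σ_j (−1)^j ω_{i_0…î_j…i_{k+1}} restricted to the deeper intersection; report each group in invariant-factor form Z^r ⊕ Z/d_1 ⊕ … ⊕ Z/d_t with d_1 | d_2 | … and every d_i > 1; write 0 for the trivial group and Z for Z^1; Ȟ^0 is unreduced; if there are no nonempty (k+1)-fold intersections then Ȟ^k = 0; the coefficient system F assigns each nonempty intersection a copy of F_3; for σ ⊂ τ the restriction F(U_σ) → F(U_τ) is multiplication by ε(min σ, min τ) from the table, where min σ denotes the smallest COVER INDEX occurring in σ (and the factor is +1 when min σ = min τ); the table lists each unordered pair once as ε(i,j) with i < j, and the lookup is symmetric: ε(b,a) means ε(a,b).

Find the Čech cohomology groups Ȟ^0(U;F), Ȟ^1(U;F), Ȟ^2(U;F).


nonempty overlaps:
  U12={t1,t3,t7} U13={t1,t2} U14={t2,t3} U23={t1,t4} U24={t3,t4} U34={t2,t4}
  U123={t1} U124={t3} U134={t2} U234={t4}
C dims 4,6,4; δ0: rk_F3 3; δ1: rk_F3 3
degree 0: 4−3−0 = 1 → Ȟ^0 ≅ Z/3
degree 1: 6−3−3 = 0 → Ȟ^1 ≅ 0
degree 2: 4−0−3 = 1 → Ȟ^2 ≅ Z/3

Ȟ^0(U;F) ≅ Z/3; Ȟ^1(U;F) ≅ 0; Ȟ^2(U;F) ≅ Z/3


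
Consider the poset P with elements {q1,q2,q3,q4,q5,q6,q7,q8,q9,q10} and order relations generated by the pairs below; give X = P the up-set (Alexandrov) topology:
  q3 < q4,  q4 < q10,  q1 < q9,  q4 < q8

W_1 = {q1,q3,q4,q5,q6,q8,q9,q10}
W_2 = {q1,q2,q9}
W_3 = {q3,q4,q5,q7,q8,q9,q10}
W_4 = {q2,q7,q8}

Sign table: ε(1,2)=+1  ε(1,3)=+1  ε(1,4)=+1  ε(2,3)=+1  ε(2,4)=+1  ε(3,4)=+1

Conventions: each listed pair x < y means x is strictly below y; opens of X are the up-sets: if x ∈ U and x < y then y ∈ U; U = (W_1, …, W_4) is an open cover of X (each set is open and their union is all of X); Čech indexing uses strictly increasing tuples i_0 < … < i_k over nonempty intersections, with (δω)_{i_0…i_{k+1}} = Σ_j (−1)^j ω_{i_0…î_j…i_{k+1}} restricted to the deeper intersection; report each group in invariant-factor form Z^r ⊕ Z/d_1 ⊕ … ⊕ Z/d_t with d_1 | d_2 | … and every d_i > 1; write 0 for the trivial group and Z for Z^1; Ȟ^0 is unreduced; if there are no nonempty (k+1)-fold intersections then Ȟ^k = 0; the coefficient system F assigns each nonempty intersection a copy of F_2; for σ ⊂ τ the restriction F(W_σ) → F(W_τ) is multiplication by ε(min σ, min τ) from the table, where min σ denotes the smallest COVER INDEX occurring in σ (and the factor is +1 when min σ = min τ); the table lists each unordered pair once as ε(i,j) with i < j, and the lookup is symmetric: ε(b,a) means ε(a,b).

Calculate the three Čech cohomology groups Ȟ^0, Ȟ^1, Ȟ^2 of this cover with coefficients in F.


intersection data:
  W12={q1,q9} W13={q3,q4,q5,q8,q9,q10} W14={q8} W23={q9} W24={q2} W34={q7,q8}
  W123={q9} W134={q8}
C dims 4,6,2; δ0: rk_F2 3; δ1: rk_F2 2
Ȟ^0 = (4 − 3) − 0 = 1, so Ȟ^0 ≅ Z/2
Ȟ^1 = (6 − 2) − 3 = 1, so Ȟ^1 ≅ Z/2
Ȟ^2 = (2 − 0) − 2 = 0, so Ȟ^2 ≅ 0

Ȟ^0 ≅ Z/2; Ȟ^1 ≅ Z/2; Ȟ^2 ≅ 0


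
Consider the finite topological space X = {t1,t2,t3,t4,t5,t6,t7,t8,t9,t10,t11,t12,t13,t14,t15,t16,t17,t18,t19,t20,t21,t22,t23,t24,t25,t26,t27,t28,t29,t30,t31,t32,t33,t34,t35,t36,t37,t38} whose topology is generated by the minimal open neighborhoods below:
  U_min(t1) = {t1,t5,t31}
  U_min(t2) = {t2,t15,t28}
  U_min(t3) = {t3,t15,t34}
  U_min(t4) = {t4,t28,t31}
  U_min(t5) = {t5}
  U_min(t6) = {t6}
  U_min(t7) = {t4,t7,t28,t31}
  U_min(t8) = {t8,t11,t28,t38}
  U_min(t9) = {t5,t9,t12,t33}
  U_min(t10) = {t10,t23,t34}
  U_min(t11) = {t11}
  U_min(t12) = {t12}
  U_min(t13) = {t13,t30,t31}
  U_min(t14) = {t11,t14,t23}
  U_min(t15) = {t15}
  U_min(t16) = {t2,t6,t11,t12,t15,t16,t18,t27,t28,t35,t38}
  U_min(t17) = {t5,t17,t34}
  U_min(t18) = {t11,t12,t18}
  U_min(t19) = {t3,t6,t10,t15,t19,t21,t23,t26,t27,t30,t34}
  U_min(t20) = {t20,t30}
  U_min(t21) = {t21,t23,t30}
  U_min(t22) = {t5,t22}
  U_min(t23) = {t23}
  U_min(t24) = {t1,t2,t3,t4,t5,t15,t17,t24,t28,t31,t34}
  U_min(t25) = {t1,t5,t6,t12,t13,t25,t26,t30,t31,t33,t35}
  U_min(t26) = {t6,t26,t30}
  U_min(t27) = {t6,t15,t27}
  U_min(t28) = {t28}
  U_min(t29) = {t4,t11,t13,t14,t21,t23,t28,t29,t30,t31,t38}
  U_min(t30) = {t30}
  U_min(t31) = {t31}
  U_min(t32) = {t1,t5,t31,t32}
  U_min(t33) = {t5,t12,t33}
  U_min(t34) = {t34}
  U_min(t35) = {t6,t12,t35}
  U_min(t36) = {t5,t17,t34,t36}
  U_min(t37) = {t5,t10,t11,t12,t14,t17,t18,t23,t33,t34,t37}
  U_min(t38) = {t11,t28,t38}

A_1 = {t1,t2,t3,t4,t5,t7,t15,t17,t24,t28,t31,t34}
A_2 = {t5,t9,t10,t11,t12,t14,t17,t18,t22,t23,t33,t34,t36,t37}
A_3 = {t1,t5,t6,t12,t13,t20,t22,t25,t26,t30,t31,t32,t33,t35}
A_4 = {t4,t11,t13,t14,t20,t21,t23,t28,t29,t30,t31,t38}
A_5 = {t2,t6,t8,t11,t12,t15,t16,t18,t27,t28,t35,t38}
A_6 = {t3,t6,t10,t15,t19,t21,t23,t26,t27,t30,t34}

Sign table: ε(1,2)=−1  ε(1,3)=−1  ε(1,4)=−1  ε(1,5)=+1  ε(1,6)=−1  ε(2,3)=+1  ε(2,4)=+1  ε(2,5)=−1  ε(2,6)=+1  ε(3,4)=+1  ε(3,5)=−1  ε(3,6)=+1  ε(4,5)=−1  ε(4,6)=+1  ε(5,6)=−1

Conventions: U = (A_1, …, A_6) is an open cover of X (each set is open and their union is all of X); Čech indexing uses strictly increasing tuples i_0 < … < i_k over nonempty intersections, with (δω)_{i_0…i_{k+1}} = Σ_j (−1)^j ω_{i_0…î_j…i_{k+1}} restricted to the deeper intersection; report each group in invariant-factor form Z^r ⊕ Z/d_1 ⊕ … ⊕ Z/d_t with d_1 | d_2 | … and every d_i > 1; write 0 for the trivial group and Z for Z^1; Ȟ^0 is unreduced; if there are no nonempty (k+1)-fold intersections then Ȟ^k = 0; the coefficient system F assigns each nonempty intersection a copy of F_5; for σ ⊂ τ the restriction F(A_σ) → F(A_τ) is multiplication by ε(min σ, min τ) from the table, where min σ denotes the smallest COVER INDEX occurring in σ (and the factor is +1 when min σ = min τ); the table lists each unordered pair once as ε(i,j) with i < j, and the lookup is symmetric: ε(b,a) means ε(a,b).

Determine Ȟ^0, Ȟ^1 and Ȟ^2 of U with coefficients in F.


nerve of the cover:
  A12={t5,t17,t34} A13={t1,t5,t31} A14={t4,t28,t31} A15={t2,t15,t28} A16={t3,t15,t34} A23={t5,t12,t22,t33} A24={t11,t14,t23} A25={t11,t12,t18} A26={t10,t23,t34} A34={t13,t20,t30,t31} A35={t6,t12,t35} A36={t6,t26,t30} A45={t11,t28,t38} A46={t21,t23,t30} A56={t6,t15,t27}
  A123={t5} A126={t34} A134={t31} A145={t28} A156={t15} A235={t12} A245={t11} A246={t23} A346={t30} A356={t6}
C dims 6,15,10; δ0: rk_F5 5; δ1: rk_F5 10
Ȟ^0 = (6 − 5) − 0 = 1, so Ȟ^0 ≅ Z/5
Ȟ^1 = (15 − 10) − 5 = 0, so Ȟ^1 ≅ 0
Ȟ^2 = (10 − 0) − 10 = 0, so Ȟ^2 ≅ 0

Ȟ^0 ≅ Z/5, Ȟ^1 ≅ 0, Ȟ^2 ≅ 0


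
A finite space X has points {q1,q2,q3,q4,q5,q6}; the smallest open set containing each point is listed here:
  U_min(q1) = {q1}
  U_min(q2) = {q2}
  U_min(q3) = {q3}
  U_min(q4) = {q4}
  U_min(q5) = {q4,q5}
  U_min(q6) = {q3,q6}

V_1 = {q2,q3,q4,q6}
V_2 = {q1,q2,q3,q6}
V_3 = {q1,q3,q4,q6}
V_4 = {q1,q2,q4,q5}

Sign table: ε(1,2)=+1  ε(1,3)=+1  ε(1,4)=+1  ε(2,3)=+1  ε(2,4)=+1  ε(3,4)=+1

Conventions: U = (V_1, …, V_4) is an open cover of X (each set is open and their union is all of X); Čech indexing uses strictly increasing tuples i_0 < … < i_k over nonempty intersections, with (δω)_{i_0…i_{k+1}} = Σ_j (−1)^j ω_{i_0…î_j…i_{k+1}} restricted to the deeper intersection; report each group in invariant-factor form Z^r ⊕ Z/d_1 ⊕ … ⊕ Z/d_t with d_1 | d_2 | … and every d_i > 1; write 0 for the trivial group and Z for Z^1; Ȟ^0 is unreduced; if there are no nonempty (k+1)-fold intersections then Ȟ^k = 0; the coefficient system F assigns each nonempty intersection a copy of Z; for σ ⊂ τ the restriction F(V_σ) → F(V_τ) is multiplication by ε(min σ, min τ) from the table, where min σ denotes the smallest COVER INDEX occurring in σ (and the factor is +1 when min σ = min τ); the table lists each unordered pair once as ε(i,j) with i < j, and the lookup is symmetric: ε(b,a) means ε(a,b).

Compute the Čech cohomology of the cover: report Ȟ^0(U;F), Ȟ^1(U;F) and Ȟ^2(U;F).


Ȟ^0 ≅ Z, Ȟ^1 ≅ 0, Ȟ^2 ≅ Z

nonempty intersections:
  V12={q2,q3,q6} V13={q3,q4,q6} V14={q2,q4} V23={q1,q3,q6} V24={q1,q2} V34={q1,q4}
  V123={q3,q6} V124={q2} V134={q4} V234={q1}
C dims 4,6,4; δ0: rk 3, SNF 1^3; δ1: rk 3, SNF 1^3
Ȟ^0: (4−3)−0=1 ⇒ Z
Ȟ^1: (6−3)−3=0 ⇒ 0
Ȟ^2: (4−0)−3=1 ⇒ Z


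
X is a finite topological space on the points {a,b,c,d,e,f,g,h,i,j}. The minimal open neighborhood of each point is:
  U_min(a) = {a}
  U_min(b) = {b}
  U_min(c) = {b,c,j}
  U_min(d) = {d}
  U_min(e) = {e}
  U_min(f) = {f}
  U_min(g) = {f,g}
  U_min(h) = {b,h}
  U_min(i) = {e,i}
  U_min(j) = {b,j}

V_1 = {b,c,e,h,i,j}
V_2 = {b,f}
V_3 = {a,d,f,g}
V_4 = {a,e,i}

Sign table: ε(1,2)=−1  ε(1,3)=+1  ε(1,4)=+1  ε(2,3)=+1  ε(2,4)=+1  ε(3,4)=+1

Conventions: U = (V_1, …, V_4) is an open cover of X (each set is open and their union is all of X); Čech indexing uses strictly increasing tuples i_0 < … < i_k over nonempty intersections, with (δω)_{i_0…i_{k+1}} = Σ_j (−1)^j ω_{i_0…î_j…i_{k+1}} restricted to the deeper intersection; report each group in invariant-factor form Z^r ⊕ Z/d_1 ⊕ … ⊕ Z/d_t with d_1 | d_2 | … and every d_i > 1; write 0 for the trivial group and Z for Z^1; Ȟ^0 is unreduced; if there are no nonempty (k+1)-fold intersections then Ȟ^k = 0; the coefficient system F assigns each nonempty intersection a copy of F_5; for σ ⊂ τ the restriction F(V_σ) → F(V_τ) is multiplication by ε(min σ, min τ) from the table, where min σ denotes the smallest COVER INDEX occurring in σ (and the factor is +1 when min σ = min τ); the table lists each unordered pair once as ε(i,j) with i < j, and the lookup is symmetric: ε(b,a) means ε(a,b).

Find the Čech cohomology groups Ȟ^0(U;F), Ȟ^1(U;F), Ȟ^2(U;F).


nonempty overlaps:
  V12={b} V14={e,i} V23={f} V34={a}
C dims 4,4; δ0: rk_F5 4
degree 0: 4−4−0 = 0 → Ȟ^0 ≅ 0
degree 1: 4−0−4 = 0 → Ȟ^1 ≅ 0
degree 2: 0−0−0 = 0 → Ȟ^2 ≅ 0

Ȟ^0 = 0; Ȟ^1 = 0; Ȟ^2 = 0


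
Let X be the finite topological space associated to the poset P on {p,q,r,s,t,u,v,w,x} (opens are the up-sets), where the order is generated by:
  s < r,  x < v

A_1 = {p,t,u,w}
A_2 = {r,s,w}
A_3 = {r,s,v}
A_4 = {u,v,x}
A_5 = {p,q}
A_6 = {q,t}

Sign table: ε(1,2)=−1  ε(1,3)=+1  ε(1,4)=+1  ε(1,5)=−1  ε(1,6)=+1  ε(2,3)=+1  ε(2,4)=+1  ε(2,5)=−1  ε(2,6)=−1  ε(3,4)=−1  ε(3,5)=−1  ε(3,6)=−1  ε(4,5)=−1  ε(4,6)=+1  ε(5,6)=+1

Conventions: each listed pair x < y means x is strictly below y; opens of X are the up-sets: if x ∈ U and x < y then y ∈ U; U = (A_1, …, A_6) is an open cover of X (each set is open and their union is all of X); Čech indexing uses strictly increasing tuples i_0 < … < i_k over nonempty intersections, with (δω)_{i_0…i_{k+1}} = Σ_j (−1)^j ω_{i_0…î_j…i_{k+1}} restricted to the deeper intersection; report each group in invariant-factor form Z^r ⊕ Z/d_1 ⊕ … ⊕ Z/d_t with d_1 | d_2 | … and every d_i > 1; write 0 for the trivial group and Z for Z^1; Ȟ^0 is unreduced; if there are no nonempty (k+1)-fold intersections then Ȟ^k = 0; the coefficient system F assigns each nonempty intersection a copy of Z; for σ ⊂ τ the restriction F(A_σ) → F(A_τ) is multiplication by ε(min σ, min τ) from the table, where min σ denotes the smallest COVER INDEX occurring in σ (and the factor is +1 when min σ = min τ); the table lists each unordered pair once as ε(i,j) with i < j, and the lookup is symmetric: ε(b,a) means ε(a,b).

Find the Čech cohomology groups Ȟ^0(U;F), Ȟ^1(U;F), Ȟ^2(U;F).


Ȟ^0 = 0,  Ȟ^1 = Z ⊕ Z/2,  Ȟ^2 = 0

nerve of the cover:
  A12={w} A14={u} A15={p} A16={t} A23={r,s} A34={v} A56={q}
C dims 6,7; δ0: rk 6, SNF 1^5·2
Ȟ^0 = (6 − 6) − 0 = 0, so Ȟ^0 ≅ 0
Ȟ^1 = (7 − 0) − 6 = 1 plus torsion [2], so Ȟ^1 ≅ Z ⊕ Z/2
Ȟ^2 = (0 − 0) − 0 = 0, so Ȟ^2 ≅ 0


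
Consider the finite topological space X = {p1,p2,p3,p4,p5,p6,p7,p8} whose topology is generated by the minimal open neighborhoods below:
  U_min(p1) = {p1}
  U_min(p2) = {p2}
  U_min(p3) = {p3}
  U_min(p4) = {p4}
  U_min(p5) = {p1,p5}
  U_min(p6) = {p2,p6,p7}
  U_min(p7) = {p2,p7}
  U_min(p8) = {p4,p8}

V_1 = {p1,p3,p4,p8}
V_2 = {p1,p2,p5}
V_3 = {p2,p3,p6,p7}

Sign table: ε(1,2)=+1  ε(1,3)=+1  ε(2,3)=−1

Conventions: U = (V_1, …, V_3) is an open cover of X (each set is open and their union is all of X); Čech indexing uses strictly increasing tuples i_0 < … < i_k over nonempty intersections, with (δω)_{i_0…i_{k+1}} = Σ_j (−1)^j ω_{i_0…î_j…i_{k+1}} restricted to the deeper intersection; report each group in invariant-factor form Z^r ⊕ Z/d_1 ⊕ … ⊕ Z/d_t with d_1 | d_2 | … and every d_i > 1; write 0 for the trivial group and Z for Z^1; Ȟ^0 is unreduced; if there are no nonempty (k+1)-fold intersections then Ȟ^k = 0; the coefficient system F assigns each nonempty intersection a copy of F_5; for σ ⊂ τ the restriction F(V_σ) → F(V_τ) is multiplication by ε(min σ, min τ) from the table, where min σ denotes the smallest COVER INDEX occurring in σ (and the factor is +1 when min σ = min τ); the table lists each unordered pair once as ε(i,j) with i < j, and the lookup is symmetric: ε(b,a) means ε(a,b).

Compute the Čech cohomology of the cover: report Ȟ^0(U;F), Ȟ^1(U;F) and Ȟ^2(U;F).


nonempty intersections:
  V12={p1} V13={p3} V23={p2}
C dims 3,3; δ0: rk_F5 3
Ȟ^0: (3−3)−0=0 ⇒ 0
Ȟ^1: (3−0)−3=0 ⇒ 0
Ȟ^2: (0−0)−0=0 ⇒ 0

Ȟ^0(U;F) ≅ 0, Ȟ^1(U;F) ≅ 0, Ȟ^2(U;F) ≅ 0


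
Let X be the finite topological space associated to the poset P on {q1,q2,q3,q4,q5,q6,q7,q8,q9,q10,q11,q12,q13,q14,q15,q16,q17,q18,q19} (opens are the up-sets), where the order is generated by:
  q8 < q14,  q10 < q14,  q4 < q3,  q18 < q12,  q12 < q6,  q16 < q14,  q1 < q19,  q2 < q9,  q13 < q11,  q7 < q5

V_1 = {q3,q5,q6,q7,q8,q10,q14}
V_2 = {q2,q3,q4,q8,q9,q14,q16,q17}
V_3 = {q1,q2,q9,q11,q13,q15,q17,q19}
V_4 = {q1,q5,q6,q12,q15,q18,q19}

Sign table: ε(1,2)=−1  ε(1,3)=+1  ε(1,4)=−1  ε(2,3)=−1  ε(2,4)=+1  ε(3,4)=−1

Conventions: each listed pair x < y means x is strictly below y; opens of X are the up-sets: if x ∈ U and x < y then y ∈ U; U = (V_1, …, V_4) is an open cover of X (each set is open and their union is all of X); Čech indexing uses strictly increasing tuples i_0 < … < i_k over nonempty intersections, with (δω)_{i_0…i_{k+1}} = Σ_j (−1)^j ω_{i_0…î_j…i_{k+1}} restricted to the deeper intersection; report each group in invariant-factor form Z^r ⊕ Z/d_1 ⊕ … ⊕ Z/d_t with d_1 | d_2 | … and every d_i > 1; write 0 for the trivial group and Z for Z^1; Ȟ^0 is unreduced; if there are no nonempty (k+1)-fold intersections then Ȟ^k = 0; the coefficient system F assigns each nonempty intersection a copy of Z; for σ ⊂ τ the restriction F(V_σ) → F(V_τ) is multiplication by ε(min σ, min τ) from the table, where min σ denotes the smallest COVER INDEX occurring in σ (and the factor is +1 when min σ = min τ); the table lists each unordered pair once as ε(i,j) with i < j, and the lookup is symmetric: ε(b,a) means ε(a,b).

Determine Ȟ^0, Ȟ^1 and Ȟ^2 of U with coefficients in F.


nerve simplices:
  V12={q3,q8,q14} V14={q5,q6} V23={q2,q9,q17} V34={q1,q15,q19}
C dims 4,4; δ0: rk 3, SNF 1^3
degree 0: 4−3−0 = 1 → Ȟ^0 ≅ Z
degree 1: 4−0−3 = 1 → Ȟ^1 ≅ Z
degree 2: 0−0−0 = 0 → Ȟ^2 ≅ 0

Ȟ^0 ≅ Z, Ȟ^1 ≅ Z and Ȟ^2 ≅ 0


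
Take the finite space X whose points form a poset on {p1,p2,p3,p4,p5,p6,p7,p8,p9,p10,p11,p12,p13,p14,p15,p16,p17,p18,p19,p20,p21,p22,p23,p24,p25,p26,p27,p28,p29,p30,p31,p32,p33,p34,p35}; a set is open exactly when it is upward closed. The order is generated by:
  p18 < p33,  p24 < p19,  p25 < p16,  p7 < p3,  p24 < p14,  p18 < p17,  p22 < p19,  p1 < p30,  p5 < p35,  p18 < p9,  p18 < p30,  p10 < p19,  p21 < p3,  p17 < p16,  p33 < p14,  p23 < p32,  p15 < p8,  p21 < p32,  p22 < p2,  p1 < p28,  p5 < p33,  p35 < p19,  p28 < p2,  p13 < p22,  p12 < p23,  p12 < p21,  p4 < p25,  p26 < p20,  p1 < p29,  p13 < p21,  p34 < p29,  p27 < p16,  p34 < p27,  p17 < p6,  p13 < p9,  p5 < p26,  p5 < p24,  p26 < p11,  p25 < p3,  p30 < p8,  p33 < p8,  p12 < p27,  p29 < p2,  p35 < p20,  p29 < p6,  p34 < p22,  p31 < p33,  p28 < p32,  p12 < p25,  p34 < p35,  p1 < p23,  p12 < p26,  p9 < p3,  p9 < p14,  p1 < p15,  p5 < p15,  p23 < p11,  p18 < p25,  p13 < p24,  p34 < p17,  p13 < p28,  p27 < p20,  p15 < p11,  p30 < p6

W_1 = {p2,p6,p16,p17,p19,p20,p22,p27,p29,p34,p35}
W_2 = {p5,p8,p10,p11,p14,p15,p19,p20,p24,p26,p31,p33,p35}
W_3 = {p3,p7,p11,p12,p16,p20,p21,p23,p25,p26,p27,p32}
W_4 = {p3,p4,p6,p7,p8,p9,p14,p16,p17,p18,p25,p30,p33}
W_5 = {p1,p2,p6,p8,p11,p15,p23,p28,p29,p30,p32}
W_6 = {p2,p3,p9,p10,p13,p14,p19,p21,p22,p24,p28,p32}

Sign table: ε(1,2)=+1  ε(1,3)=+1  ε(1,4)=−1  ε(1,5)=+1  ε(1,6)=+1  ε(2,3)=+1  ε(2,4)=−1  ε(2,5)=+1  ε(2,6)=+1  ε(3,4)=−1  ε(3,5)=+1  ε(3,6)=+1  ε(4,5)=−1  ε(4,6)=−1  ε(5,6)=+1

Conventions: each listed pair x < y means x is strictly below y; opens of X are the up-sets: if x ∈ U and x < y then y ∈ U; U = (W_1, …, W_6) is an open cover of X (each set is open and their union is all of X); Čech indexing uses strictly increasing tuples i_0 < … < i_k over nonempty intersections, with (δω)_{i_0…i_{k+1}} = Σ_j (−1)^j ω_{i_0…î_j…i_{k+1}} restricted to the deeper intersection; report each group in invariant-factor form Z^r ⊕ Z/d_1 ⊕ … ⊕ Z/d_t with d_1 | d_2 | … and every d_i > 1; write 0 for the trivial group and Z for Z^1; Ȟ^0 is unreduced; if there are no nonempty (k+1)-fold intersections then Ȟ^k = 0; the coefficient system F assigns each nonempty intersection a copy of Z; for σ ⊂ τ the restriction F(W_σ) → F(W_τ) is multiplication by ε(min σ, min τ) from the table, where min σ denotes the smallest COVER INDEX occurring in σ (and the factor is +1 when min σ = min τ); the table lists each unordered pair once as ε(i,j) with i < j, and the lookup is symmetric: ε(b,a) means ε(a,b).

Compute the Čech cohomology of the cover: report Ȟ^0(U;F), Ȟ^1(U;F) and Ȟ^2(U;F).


nerve simplices:
  W12={p19,p20,p35} W13={p16,p20,p27} W14={p6,p16,p17} W15={p2,p6,p29} W16={p2,p19,p22} W23={p11,p20,p26} W24={p8,p14,p33} W25={p8,p11,p15} W26={p10,p14,p19,p24} W34={p3,p7,p16,p25} W35={p11,p23,p32} W36={p3,p21,p32} W45={p6,p8,p30} W46={p3,p9,p14} W56={p2,p28,p32}
  W123={p20} W126={p19} W134={p16} W145={p6} W156={p2} W235={p11} W245={p8} W246={p14} W346={p3} W356={p32}
C dims 6,15,10; δ0: rk 5, SNF 1^5; δ1: rk 10, SNF 1^9·2
degree 0: 6−5−0 = 1 → Ȟ^0 ≅ Z
degree 1: 15−10−5 = 0 → Ȟ^1 ≅ 0
degree 2: 10−0−10 = 0 plus torsion [2] → Ȟ^2 ≅ Z/2

Ȟ^0 ≅ Z,  Ȟ^1 ≅ 0,  Ȟ^2 ≅ Z/2


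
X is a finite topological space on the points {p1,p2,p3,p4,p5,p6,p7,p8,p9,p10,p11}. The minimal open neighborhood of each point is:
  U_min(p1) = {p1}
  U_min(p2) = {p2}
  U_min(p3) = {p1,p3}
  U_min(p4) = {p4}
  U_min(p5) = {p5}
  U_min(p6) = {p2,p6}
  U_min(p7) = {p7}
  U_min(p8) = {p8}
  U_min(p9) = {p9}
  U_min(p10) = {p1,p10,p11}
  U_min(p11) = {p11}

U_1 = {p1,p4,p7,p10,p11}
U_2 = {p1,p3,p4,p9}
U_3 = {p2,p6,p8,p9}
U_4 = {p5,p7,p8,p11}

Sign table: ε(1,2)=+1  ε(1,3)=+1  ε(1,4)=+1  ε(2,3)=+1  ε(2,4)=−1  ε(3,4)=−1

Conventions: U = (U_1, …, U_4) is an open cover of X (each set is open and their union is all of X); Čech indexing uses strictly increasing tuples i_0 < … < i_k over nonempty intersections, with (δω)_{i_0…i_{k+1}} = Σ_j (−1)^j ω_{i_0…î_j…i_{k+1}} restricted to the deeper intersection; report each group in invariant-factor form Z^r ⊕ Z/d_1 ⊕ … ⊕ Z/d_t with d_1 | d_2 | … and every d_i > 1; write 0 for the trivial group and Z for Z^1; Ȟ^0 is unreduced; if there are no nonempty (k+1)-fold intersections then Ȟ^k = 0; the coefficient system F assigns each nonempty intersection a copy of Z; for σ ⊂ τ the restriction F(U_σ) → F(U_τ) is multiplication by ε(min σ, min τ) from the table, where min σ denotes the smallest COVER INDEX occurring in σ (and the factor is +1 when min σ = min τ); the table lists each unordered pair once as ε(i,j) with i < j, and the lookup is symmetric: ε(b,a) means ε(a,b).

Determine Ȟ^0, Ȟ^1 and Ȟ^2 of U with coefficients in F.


nonempty overlaps:
  U12={p1,p4} U14={p7,p11} U23={p9} U34={p8}
C dims 4,4; δ0: rk 4, SNF 1^3·2
degree 0: 4−4−0 = 0 → Ȟ^0 ≅ 0
degree 1: 4−0−4 = 0 plus torsion [2] → Ȟ^1 ≅ Z/2
degree 2: 0−0−0 = 0 → Ȟ^2 ≅ 0

Ȟ^0 ≅ 0, Ȟ^1 ≅ Z/2, Ȟ^2 ≅ 0


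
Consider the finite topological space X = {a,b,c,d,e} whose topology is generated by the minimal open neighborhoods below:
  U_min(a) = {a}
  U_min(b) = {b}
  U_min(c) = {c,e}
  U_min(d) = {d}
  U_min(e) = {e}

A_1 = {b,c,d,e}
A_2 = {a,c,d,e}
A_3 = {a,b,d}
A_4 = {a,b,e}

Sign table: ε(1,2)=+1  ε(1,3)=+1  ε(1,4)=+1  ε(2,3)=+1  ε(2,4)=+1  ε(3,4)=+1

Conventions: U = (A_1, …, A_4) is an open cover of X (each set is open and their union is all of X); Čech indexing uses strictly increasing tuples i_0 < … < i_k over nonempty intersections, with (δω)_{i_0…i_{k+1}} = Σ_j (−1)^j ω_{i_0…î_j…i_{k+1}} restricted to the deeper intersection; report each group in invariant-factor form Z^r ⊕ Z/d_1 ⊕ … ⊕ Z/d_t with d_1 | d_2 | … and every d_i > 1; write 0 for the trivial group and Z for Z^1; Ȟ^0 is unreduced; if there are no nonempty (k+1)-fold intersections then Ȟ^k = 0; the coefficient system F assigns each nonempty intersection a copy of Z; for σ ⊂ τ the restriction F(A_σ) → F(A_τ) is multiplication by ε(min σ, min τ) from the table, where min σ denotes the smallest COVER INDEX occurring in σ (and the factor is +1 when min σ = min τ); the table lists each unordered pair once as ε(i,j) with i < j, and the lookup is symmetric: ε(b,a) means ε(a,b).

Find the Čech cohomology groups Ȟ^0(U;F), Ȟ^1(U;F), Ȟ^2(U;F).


nerve of the cover:
  A12={c,d,e} A13={b,d} A14={b,e} A23={a,d} A24={a,e} A34={a,b}
  A123={d} A124={e} A134={b} A234={a}
C dims 4,6,4; δ0: rk 3, SNF 1^3; δ1: rk 3, SNF 1^3
Ȟ^0 = (4 − 3) − 0 = 1, so Ȟ^0 ≅ Z
Ȟ^1 = (6 − 3) − 3 = 0, so Ȟ^1 ≅ 0
Ȟ^2 = (4 − 0) − 3 = 1, so Ȟ^2 ≅ Z

Ȟ^0 = Z; Ȟ^1 = 0; Ȟ^2 = Z


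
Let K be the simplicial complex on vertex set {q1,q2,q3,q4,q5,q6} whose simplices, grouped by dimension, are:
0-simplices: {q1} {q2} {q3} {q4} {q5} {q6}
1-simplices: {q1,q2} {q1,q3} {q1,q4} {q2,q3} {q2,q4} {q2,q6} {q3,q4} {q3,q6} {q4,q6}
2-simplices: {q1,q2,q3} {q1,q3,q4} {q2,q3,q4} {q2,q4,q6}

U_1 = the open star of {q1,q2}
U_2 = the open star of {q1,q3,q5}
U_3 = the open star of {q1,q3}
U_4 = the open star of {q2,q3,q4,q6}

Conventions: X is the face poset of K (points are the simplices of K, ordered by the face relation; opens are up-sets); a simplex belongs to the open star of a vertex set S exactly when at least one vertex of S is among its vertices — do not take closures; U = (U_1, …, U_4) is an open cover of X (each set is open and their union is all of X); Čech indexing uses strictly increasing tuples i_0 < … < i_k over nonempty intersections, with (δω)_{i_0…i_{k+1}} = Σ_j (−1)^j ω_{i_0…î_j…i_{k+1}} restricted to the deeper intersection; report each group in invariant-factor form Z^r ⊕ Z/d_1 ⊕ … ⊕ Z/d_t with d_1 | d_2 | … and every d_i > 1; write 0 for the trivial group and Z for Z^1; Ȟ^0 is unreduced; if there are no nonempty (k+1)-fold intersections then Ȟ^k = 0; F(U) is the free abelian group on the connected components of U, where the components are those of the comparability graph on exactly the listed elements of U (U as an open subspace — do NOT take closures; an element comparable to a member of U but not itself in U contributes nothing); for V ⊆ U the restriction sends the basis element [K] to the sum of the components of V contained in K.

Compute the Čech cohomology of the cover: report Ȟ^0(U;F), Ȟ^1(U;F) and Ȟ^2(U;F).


Ȟ^0 ≅ Z^2, Ȟ^1 ≅ 0, Ȟ^2 ≅ 0

nonempty intersections:
  U1={{q1},{q2},{q1,q2},{q1,q3},{q1,q4},{q2,q3},{q2,q4},{q2,q6},{q1,q2,q3},{q1,q3,q4},{q2,q3,q4},{q2,q4,q6}} U2={{q1},{q3},{q5},{q1,q2},{q1,q3},{q1,q4},{q2,q3},{q3,q4},{q3,q6},{q1,q2,q3},{q1,q3,q4},{q2,q3,q4}} U3={{q1},{q3},{q1,q2},{q1,q3},{q1,q4},{q2,q3},{q3,q4},{q3,q6},{q1,q2,q3},{q1,q3,q4},{q2,q3,q4}} U4={{q2},{q3},{q4},{q6},{q1,q2},{q1,q3},{q1,q4},{q2,q3},{q2,q4},{q2,q6},{q3,q4},{q3,q6},{q4,q6},{q1,q2,q3},{q1,q3,q4},{q2,q3,q4},{q2,q4,q6}}
  U12={{q1},{q1,q2},{q1,q3},{q1,q4},{q2,q3},{q1,q2,q3},{q1,q3,q4},{q2,q3,q4}} U13={{q1},{q1,q2},{q1,q3},{q1,q4},{q2,q3},{q1,q2,q3},{q1,q3,q4},{q2,q3,q4}} U14={{q2},{q1,q2},{q1,q3},{q1,q4},{q2,q3},{q2,q4},{q2,q6},{q1,q2,q3},{q1,q3,q4},{q2,q3,q4},{q2,q4,q6}} U23={{q1},{q3},{q1,q2},{q1,q3},{q1,q4},{q2,q3},{q3,q4},{q3,q6},{q1,q2,q3},{q1,q3,q4},{q2,q3,q4}} U24={{q3},{q1,q2},{q1,q3},{q1,q4},{q2,q3},{q3,q4},{q3,q6},{q1,q2,q3},{q1,q3,q4},{q2,q3,q4}} U34={{q3},{q1,q2},{q1,q3},{q1,q4},{q2,q3},{q3,q4},{q3,q6},{q1,q2,q3},{q1,q3,q4},{q2,q3,q4}}
  U123={{q1},{q1,q2},{q1,q3},{q1,q4},{q2,q3},{q1,q2,q3},{q1,q3,q4},{q2,q3,q4}} U124={{q1,q2},{q1,q3},{q1,q4},{q2,q3},{q1,q2,q3},{q1,q3,q4},{q2,q3,q4}} U134={{q1,q2},{q1,q3},{q1,q4},{q2,q3},{q1,q2,q3},{q1,q3,q4},{q2,q3,q4}} U234={{q3},{q1,q2},{q1,q3},{q1,q4},{q2,q3},{q3,q4},{q3,q6},{q1,q2,q3},{q1,q3,q4},{q2,q3,q4}}
  U1234={{q1,q2},{q1,q3},{q1,q4},{q2,q3},{q1,q2,q3},{q1,q3,q4},{q2,q3,q4}}
components per intersection:
  U1: {{q1},{q2},{q1,q2},{q1,q3},{q1,q4},{q2,q3},{q2,q4},{q2,q6},{q1,q2,q3},{q1,q3,q4},{q2,q3,q4},{q2,q4,q6}}
  U2: {{q1},{q3},{q1,q2},{q1,q3},{q1,q4},{q2,q3},{q3,q4},{q3,q6},{q1,q2,q3},{q1,q3,q4},{q2,q3,q4}} {{q5}}
  U3: {{q1},{q3},{q1,q2},{q1,q3},{q1,q4},{q2,q3},{q3,q4},{q3,q6},{q1,q2,q3},{q1,q3,q4},{q2,q3,q4}}
  U4: {{q2},{q3},{q4},{q6},{q1,q2},{q1,q3},{q1,q4},{q2,q3},{q2,q4},{q2,q6},{q3,q4},{q3,q6},{q4,q6},{q1,q2,q3},{q1,q3,q4},{q2,q3,q4},{q2,q4,q6}}
  U12: {{q1},{q1,q2},{q1,q3},{q1,q4},{q2,q3},{q1,q2,q3},{q1,q3,q4},{q2,q3,q4}}
  U13: {{q1},{q1,q2},{q1,q3},{q1,q4},{q2,q3},{q1,q2,q3},{q1,q3,q4},{q2,q3,q4}}
  U14: {{q2},{q1,q2},{q1,q3},{q1,q4},{q2,q3},{q2,q4},{q2,q6},{q1,q2,q3},{q1,q3,q4},{q2,q3,q4},{q2,q4,q6}}
  U23: {{q1},{q3},{q1,q2},{q1,q3},{q1,q4},{q2,q3},{q3,q4},{q3,q6},{q1,q2,q3},{q1,q3,q4},{q2,q3,q4}}
  U24: {{q3},{q1,q2},{q1,q3},{q1,q4},{q2,q3},{q3,q4},{q3,q6},{q1,q2,q3},{q1,q3,q4},{q2,q3,q4}}
  U34: {{q3},{q1,q2},{q1,q3},{q1,q4},{q2,q3},{q3,q4},{q3,q6},{q1,q2,q3},{q1,q3,q4},{q2,q3,q4}}
  U123: {{q1},{q1,q2},{q1,q3},{q1,q4},{q2,q3},{q1,q2,q3},{q1,q3,q4},{q2,q3,q4}}
  U124: {{q1,q2},{q1,q3},{q1,q4},{q2,q3},{q1,q2,q3},{q1,q3,q4},{q2,q3,q4}}
  U134: {{q1,q2},{q1,q3},{q1,q4},{q2,q3},{q1,q2,q3},{q1,q3,q4},{q2,q3,q4}}
  U234: {{q3},{q1,q2},{q1,q3},{q1,q4},{q2,q3},{q3,q4},{q3,q6},{q1,q2,q3},{q1,q3,q4},{q2,q3,q4}}
  U1234: {{q1,q2},{q1,q3},{q1,q4},{q2,q3},{q1,q2,q3},{q1,q3,q4},{q2,q3,q4}}
C dims 5,6,4,1; δ0: rk 3, SNF 1^3; δ1: rk 3, SNF 1^3; δ2: rk 1, SNF 1^1
Ȟ^0: (5−3)−0=2 ⇒ Z^2
Ȟ^1: (6−3)−3=0 ⇒ 0
Ȟ^2: (4−1)−3=0 ⇒ 0


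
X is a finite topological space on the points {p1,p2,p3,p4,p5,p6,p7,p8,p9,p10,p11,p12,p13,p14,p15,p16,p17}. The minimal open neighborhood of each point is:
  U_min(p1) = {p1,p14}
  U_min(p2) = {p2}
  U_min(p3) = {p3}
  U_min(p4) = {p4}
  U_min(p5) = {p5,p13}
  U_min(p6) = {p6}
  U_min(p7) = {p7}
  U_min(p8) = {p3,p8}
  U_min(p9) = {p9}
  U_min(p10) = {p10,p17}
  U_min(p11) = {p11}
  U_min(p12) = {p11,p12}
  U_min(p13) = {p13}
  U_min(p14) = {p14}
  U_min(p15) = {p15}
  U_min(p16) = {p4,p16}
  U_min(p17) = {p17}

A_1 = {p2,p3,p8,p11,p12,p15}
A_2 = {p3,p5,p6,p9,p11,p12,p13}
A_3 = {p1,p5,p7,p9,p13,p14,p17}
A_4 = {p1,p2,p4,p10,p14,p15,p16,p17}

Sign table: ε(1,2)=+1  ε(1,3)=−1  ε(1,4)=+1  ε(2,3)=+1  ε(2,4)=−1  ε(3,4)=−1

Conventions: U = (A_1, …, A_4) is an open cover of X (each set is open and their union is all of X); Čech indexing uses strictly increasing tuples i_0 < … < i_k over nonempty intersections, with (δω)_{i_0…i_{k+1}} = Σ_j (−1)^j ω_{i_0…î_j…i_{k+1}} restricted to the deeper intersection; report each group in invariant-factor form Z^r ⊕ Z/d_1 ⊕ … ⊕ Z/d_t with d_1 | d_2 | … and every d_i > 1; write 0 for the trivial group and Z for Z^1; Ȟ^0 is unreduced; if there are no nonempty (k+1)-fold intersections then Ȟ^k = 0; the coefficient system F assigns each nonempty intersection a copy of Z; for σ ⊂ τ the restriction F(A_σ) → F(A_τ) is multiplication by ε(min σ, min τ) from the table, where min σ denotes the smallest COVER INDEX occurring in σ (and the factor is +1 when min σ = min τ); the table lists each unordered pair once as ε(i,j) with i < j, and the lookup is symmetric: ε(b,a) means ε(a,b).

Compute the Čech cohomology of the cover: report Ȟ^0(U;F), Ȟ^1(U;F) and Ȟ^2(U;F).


Ȟ^0 ≅ 0, Ȟ^1 ≅ Z/2 and Ȟ^2 ≅ 0

nerve of the cover:
  A12={p3,p11,p12} A14={p2,p15} A23={p5,p9,p13} A34={p1,p14,p17}
C dims 4,4; δ0: rk 4, SNF 1^3·2
Ȟ^0 = (4 − 4) − 0 = 0, so Ȟ^0 ≅ 0
Ȟ^1 = (4 − 0) − 4 = 0 plus torsion [2], so Ȟ^1 ≅ Z/2
Ȟ^2 = (0 − 0) − 0 = 0, so Ȟ^2 ≅ 0


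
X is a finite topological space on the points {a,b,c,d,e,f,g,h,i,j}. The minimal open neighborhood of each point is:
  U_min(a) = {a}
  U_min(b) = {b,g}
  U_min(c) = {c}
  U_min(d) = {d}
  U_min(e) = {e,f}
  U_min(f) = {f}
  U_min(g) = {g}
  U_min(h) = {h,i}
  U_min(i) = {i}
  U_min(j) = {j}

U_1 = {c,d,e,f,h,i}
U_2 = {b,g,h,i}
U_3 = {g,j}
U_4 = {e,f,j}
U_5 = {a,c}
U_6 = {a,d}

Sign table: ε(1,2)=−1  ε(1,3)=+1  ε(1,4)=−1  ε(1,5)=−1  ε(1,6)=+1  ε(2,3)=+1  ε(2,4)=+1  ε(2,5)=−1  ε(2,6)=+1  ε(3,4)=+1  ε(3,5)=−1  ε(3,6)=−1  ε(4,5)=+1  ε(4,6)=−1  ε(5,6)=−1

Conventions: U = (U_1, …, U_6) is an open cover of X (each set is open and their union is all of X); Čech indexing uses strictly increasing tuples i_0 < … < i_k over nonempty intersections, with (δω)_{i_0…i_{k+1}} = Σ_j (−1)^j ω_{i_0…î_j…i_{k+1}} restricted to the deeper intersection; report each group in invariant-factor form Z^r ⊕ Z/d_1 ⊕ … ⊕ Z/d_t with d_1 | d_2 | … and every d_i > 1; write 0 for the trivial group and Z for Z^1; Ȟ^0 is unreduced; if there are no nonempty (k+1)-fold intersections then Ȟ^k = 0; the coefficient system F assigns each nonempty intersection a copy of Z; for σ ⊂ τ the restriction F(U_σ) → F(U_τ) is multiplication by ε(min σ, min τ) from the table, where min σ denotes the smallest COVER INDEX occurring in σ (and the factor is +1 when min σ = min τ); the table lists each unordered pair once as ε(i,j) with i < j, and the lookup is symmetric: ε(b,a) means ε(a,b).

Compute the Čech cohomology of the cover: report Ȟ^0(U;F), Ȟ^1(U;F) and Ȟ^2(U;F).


nerve simplices:
  U12={h,i} U14={e,f} U15={c} U16={d} U23={g} U34={j} U56={a}
C dims 6,7; δ0: rk 5, SNF 1^5
degree 0: 6−5−0 = 1 → Ȟ^0 ≅ Z
degree 1: 7−0−5 = 2 → Ȟ^1 ≅ Z^2
degree 2: 0−0−0 = 0 → Ȟ^2 ≅ 0

Ȟ^0 ≅ Z; Ȟ^1 ≅ Z^2; Ȟ^2 ≅ 0


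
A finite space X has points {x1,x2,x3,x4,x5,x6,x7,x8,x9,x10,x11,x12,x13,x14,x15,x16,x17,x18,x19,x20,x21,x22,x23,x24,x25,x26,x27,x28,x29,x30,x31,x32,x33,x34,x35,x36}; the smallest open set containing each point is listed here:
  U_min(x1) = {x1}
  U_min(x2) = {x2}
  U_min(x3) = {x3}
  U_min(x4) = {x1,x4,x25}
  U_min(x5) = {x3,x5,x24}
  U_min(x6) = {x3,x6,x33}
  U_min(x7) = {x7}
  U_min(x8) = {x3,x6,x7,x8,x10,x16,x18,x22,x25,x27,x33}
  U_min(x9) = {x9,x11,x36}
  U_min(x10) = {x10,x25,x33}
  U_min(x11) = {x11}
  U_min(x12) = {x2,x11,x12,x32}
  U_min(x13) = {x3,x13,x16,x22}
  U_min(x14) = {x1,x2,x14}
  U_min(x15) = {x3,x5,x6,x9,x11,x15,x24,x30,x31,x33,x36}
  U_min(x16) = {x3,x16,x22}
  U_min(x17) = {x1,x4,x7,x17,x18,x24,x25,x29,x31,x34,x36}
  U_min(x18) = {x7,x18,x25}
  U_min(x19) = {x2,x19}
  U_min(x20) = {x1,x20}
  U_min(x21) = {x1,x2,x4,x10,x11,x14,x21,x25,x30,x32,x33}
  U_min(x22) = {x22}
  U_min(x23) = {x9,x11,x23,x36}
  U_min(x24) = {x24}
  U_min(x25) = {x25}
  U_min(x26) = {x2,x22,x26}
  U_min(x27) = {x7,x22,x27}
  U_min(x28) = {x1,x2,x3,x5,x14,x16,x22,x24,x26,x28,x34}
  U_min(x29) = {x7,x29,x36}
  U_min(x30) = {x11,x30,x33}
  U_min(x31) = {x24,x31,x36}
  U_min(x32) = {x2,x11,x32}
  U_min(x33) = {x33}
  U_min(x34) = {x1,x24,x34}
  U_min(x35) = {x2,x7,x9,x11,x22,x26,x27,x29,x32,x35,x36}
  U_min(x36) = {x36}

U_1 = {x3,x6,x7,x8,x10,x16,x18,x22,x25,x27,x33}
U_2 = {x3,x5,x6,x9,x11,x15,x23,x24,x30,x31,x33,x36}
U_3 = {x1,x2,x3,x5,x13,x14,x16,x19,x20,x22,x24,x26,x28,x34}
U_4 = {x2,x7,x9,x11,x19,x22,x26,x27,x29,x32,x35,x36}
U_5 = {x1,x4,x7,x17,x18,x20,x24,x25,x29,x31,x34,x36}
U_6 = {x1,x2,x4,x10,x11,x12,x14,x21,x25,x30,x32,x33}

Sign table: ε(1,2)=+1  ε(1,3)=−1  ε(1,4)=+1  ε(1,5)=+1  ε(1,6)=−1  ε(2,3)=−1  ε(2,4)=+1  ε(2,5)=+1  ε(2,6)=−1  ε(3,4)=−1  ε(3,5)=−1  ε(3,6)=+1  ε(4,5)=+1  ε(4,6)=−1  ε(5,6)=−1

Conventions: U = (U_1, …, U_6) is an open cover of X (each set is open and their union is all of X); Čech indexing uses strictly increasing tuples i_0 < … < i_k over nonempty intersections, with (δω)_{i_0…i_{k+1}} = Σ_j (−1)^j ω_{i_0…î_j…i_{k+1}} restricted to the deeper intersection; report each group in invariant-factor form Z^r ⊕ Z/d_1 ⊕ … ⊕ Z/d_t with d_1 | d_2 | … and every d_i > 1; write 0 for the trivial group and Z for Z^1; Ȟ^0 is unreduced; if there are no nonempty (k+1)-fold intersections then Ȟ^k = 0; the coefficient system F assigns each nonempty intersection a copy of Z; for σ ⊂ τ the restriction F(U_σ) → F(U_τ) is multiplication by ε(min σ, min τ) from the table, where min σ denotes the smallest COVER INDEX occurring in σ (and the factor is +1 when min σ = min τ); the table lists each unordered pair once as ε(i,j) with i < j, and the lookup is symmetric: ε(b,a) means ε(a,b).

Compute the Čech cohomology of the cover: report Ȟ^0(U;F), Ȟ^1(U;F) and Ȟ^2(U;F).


Ȟ^0(U;F) ≅ Z; Ȟ^1(U;F) ≅ 0; Ȟ^2(U;F) ≅ Z/2

intersection data:
  U12={x3,x6,x33} U13={x3,x16,x22} U14={x7,x22,x27} U15={x7,x18,x25} U16={x10,x25,x33} U23={x3,x5,x24} U24={x9,x11,x36} U25={x24,x31,x36} U26={x11,x30,x33} U34={x2,x19,x22,x26} U35={x1,x20,x24,x34} U36={x1,x2,x14} U45={x7,x29,x36} U46={x2,x11,x32} U56={x1,x4,x25}
  U123={x3} U126={x33} U134={x22} U145={x7} U156={x25} U235={x24} U245={x36} U246={x11} U346={x2} U356={x1}
C dims 6,15,10; δ0: rk 5, SNF 1^5; δ1: rk 10, SNF 1^9·2
Ȟ^0 = (6 − 5) − 0 = 1, so Ȟ^0 ≅ Z
Ȟ^1 = (15 − 10) − 5 = 0, so Ȟ^1 ≅ 0
Ȟ^2 = (10 − 0) − 10 = 0 plus torsion [2], so Ȟ^2 ≅ Z/2
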